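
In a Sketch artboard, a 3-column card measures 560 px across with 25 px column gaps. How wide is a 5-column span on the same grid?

3c + 2·25 = 560 → 3c = 510 → c = 170 px.
5 columns plus 4 column gaps: 850 + 100 = 950 px.

950 px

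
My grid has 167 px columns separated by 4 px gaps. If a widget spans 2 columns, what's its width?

Span of 2: 2·167 + 1·4 = 334 + 4 = 338 px.

338 px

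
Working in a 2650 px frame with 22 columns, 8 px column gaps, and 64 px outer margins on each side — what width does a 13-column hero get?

Take off 128 px of margins, leaving 2522 px.
22 columns + 21 column gaps: 22c + 21·8 = 2522.
22c = 2522 − 168 = 2354, so c = 107 px.
13-column span = 13·107 + 12·8 = 1487 px.

1487 px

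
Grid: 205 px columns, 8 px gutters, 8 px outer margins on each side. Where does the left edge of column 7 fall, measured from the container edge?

Each column+gutter stride is 213 px; 6 of them past the 8 px margin is 8 + 1278 = 1286 px.

1286 px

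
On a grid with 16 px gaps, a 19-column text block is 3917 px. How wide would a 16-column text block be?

3296 px

Subtracting 18 gaps of 16 leaves 3629 for 19 columns, so c = 191 px.
Span of 16: 16·191 + 15·16 = 3056 + 240 = 3296 px.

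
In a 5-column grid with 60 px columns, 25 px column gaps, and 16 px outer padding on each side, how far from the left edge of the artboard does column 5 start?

Column 5 starts at margin + 4·(column + gutter) = 16 + 4·85 = 356 px.

356 px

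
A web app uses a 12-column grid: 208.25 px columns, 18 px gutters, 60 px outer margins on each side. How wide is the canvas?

2817 px

Adding margins, columns and gutters: 120 + 2499 + 198 = 2817 px.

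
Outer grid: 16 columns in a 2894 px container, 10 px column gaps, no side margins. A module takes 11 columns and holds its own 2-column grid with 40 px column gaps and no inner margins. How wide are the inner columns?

16c + 15·10 = 2894 → 16c = 2744 → c = 171.5 px.
11 columns plus 10 column gaps: 1886.5 + 100 = 1986.5 px.
1986.5 − 1·40 = 1946.5; ÷2 gives d = 973.25 px.

973.25 px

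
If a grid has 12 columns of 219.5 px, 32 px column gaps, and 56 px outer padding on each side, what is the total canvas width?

3098 px

Total width: 2·56 + 12·219.5 + 11·32 = 3098 px.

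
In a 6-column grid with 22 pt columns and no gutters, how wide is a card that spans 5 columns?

110 pt

With no gutters, 5 columns span 5·22 = 110 pt.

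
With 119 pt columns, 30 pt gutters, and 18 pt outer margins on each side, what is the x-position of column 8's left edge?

1061 pt

Column 8 starts at margin + 7·(column + gutter) = 18 + 7·149 = 1061 pt.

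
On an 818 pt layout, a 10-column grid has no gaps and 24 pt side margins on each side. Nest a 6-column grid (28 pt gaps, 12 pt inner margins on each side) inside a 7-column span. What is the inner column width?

62.5 pt

Outer content = 818 − 2·24 = 770 pt.
With no gaps, each column is 770/10 = 77 pt.
7-column span = 7·77 = 539 pt.
Inner content = 539 − 2·12 = 515 pt.
6d + 5·28 = 515 → 6d = 375 → d = 62.5 pt.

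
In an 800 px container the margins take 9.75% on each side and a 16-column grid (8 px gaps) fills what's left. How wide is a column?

Margins: 9.75% × 800 = 78 px each, so content = 800 − 156 = 644 px.
644 − 15·8 = 524; ÷16 gives c = 32.75 px.

32.75 px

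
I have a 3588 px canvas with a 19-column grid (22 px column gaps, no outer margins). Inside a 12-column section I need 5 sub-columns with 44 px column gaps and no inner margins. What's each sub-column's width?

416.4 px

19c + 18·22 = 3588 → 19c = 3192 → c = 168 px.
Span of 12: 12·168 + 11·22 = 2016 + 242 = 2258 px.
Subtracting 4 column gaps of 44 leaves 2082 for 5 columns, so d = 416.4 px.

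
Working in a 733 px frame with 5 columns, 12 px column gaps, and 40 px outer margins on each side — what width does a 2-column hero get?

Take off 80 px of margins, leaving 653 px.
5c + 4·12 = 653 → 5c = 605 → c = 121 px.
2-column span = 2·121 + 1·12 = 254 px.

254 px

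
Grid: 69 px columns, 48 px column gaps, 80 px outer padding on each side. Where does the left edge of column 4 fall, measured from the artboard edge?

431 px

Each column+gutter stride is 117 px; 3 of them past the 80 px margin is 80 + 351 = 431 px.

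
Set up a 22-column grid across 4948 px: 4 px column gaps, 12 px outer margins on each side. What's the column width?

220 px

Content width = 4948 − 2·12 = 4924 px.
22 columns + 21 column gaps: 22c + 21·4 = 4924.
22c = 4924 − 84 = 4840, so c = 220 px.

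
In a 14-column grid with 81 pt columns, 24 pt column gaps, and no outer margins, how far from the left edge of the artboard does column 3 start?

210 pt

No margin, so column 3 starts at 2·(column + gutter) = 2·105 = 210 pt.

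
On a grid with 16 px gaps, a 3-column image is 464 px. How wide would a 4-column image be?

Subtracting 2 gaps of 16 leaves 432 for 3 columns, so c = 144 px.
4 columns plus 3 gaps: 576 + 48 = 624 px.

624 px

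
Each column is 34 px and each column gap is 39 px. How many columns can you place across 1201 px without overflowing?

16 columns

Each extra column adds 34 + 39 = 73 px.
(1201 + 39) / 73 = 16.99, so 16 columns fit.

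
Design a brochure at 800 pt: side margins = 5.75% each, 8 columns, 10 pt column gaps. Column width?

79.75 pt

Each margin = 5.75% of 800 = 46 pt; content = 800 − 2·46 = 708 pt.
708 − 7·10 = 638; ÷8 gives c = 79.75 pt.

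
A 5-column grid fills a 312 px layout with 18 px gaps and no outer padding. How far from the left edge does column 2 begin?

312 − 4·18 = 240; ÷5 gives c = 48 px.
Each column+gutter stride is 66 px; with no margin, 1 of them is 66 px.

66 px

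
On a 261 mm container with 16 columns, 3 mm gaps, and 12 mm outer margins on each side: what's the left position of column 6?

Take off 24 mm of margins, leaving 237 mm.
16 columns + 15 gaps: 16c + 15·3 = 237.
16c = 237 − 45 = 192, so c = 12 mm.
Column 6 starts at margin + 5·(column + gutter) = 12 + 5·15 = 87 mm.

87 mm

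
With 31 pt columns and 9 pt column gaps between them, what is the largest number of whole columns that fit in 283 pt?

7 columns

7 columns: 7·31 + 6·9 = 271 pt ≤ 283.
8 columns: 311 pt > 283. So 7.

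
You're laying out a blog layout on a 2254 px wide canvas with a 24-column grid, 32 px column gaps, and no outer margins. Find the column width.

63.25 px

24c + 23·32 = 2254 → 24c = 1518 → c = 63.25 px.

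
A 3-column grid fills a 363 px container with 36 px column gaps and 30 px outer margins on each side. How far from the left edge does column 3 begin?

256 px

Content = 363 − 2·30 = 303 px.
Subtracting 2 column gaps of 36 leaves 231 for 3 columns, so c = 77 px.
Column 3 starts at margin + 2·(column + gutter) = 30 + 2·113 = 256 px.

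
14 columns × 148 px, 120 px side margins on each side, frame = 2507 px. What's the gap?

Inside the margins: 2507 − 240 = 2267 px.
14·148 + 13g = 2267 → 13g = 195 → g = 15 px.

15 px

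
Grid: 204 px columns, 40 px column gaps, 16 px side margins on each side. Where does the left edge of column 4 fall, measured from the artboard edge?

Each column+gutter stride is 244 px; 3 of them past the 16 px margin is 16 + 732 = 748 px.

748 px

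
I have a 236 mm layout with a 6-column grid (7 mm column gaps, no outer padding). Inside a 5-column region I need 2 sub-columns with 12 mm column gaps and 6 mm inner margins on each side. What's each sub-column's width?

85.75 mm

6c + 5·7 = 236 → 6c = 201 → c = 33.5 mm.
5 columns plus 4 column gaps: 167.5 + 28 = 195.5 mm.
Inner content = 195.5 − 2·6 = 183.5 mm.
183.5 − 1·12 = 171.5; ÷2 gives d = 85.75 mm.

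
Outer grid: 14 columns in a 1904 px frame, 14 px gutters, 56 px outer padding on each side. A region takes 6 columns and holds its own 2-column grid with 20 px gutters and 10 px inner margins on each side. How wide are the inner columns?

360 px

Subtract both margins: 1904 − 2·56 = 1792 px.
Subtracting 13 gutters of 14 leaves 1610 for 14 columns, so c = 115 px.
6-column span = 6·115 + 5·14 = 760 px.
Inner content = 760 − 2·10 = 740 px.
2d + 1·20 = 740 → 2d = 720 → d = 360 px.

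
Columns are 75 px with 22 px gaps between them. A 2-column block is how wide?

172 px

2-column span = 2·75 + 1·22 = 172 px.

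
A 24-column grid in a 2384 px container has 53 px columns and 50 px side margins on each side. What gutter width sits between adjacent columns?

44 px

Subtract both margins: 2384 − 2·50 = 2284 px.
24·53 + 23g = 2284 → 23g = 1012 → g = 44 px.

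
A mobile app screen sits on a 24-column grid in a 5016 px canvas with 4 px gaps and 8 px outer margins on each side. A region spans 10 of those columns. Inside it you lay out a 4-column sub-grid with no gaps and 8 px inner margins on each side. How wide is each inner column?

Outer content = 5016 − 2·8 = 5000 px.
24c + 23·4 = 5000 → 24c = 4908 → c = 204.5 px.
10-column span = 10·204.5 + 9·4 = 2081 px.
Inner content = 2081 − 2·8 = 2065 px.
4d = 2065 → d = 516.25 px.

516.25 px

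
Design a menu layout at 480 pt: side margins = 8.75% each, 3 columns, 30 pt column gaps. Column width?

112 pt

Margins: 8.75% × 480 = 42 pt each, so content = 480 − 84 = 396 pt.
3c + 2·30 = 396 → 3c = 336 → c = 112 pt.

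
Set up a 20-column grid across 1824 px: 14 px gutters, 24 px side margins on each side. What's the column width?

Subtract both margins: 1824 − 2·24 = 1776 px.
20c + 19·14 = 1776 → 20c = 1510 → c = 75.5 px.

75.5 px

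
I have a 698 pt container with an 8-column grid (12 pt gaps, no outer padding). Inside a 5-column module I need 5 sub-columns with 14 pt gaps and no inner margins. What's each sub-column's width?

75.15 pt

8 columns + 7 gaps: 8c + 7·12 = 698.
8c = 698 − 84 = 614, so c = 76.75 pt.
5-column span = 5·76.75 + 4·12 = 431.75 pt.
5d + 4·14 = 431.75 → 5d = 375.75 → d = 75.15 pt.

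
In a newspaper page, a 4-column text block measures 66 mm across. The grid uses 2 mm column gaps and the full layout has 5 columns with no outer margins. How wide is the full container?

Subtracting 3 column gaps of 2 leaves 60 for 4 columns, so c = 15 mm.
Container = 5·15 + 4·2 = 75 + 8 = 83 mm.

83 mm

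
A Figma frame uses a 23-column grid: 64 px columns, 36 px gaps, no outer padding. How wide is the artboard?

Total width: 23·64 + 22·36 = 2264 px.

2264 px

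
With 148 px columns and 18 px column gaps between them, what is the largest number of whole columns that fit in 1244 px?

7 columns

7 columns: 7·148 + 6·18 = 1144 px ≤ 1244.
8 columns: 1310 px > 1244. So 7.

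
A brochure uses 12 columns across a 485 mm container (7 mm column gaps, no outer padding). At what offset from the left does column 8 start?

287 mm

12 columns + 11 column gaps: 12c + 11·7 = 485.
12c = 485 − 77 = 408, so c = 34 mm.
No margin, so column 8 starts at 7·(column + gutter) = 7·41 = 287 mm.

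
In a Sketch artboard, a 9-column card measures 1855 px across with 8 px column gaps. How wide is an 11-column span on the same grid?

2269 px

1855 − 8·8 = 1791; ÷9 gives c = 199 px.
11-column span = 11·199 + 10·8 = 2269 px.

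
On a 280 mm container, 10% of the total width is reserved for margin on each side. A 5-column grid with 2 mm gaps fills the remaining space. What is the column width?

43.2 mm

Margins: 10% × 280 = 28 mm each, so content = 280 − 56 = 224 mm.
224 − 4·2 = 216; ÷5 gives c = 43.2 mm.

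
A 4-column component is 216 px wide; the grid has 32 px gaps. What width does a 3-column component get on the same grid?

154 px

Subtracting 3 gaps of 32 leaves 120 for 4 columns, so c = 30 px.
3-column span = 3·30 + 2·32 = 154 px.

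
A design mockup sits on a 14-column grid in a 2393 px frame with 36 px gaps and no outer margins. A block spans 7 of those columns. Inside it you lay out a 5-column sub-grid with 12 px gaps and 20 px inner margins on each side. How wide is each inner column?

218.1 px

2393 − 13·36 = 1925; ÷14 gives c = 137.5 px.
7 columns plus 6 gaps: 962.5 + 216 = 1178.5 px.
Inner content = 1178.5 − 2·20 = 1138.5 px.
5 columns + 4 gaps: 5d + 4·12 = 1138.5.
5d = 1138.5 − 48 = 1090.5, so d = 218.1 px.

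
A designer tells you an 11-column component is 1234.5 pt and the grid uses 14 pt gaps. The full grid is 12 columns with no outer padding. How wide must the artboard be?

1348 pt

11c + 10·14 = 1234.5 → 11c = 1094.5 → c = 99.5 pt.
Artboard = 12·99.5 + 11·14 = 1194 + 154 = 1348 pt.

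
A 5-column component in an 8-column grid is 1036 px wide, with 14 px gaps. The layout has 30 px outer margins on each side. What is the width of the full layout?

5c + 4·14 = 1036 → 5c = 980 → c = 196 px.
Layout = 2·30 + 8·196 + 7·14 = 60 + 1568 + 98 = 1726 px.

1726 px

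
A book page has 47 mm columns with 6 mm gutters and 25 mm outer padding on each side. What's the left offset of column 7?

343 mm

Each column+gutter stride is 53 mm; 6 of them past the 25 mm margin is 25 + 318 = 343 mm.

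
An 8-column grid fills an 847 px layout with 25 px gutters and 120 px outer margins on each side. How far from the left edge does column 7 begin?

Subtract both margins: 847 − 2·120 = 607 px.
8 columns + 7 gutters: 8c + 7·25 = 607.
8c = 607 − 175 = 432, so c = 54 px.
Before column 7: the margin + 6 columns + 6 gutters.
Offset = 120 + 6·(54 + 25) = 120 + 474 = 594 px.

594 px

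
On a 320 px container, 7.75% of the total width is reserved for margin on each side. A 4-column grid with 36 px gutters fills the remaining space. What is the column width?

40.6 px

Each margin = 7.75% of 320 = 24.8 px; content = 320 − 2·24.8 = 270.4 px.
4 columns + 3 gutters: 4c + 3·36 = 270.4.
4c = 270.4 − 108 = 162.4, so c = 40.6 px.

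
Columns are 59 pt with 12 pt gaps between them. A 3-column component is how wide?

3 columns plus 2 gaps: 177 + 24 = 201 pt.

201 pt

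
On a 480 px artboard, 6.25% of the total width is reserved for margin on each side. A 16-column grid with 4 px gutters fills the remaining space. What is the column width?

22.5 px

480 × (1 − 2·6.25%) = 480 × 87.5% = 420 px for the columns.
420 − 15·4 = 360; ÷16 gives c = 22.5 px.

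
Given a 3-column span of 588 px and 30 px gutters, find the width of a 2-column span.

382 px

Subtracting 2 gutters of 30 leaves 528 for 3 columns, so c = 176 px.
2 columns plus 1 gutter: 352 + 30 = 382 px.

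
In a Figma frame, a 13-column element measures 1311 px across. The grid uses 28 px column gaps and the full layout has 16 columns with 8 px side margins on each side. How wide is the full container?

13 columns + 12 column gaps: 13c + 12·28 = 1311.
13c = 1311 − 336 = 975, so c = 75 px.
Adding margins, columns and gutters: 16 + 1200 + 420 = 1636 px.

1636 px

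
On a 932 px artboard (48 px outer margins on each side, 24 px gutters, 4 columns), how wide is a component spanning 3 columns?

621 px

Inside the margins: 932 − 96 = 836 px.
836 − 3·24 = 764; ÷4 gives c = 191 px.
3-column span = 3·191 + 2·24 = 621 px.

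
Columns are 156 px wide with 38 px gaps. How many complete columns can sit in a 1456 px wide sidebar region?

k columns need k·156 + (k−1)·38 = k·194 − 38.
k·194 − 38 ≤ 1456 → k ≤ 1494 / 194 ≈ 7.70, so k = 7.

7 columns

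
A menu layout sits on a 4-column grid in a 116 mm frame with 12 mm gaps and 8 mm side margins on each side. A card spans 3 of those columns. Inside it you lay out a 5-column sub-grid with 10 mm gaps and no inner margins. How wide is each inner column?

6.4 mm

Inside the margins: 116 − 16 = 100 mm.
4 columns + 3 gaps: 4c + 3·12 = 100.
4c = 100 − 36 = 64, so c = 16 mm.
Span of 3: 3·16 + 2·12 = 48 + 24 = 72 mm.
Subtracting 4 gaps of 10 leaves 32 for 5 columns, so d = 6.4 mm.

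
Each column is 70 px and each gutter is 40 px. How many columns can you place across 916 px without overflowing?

8 columns

Each extra column adds 70 + 40 = 110 px.
(916 + 40) / 110 = 8.69, so 8 columns fit.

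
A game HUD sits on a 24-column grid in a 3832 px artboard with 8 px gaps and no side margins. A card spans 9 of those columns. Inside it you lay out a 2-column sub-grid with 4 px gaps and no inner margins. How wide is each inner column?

24c + 23·8 = 3832 → 24c = 3648 → c = 152 px.
9 columns plus 8 gaps: 1368 + 64 = 1432 px.
2 columns + 1 gap: 2d + 1·4 = 1432.
2d = 1432 − 4 = 1428, so d = 714 px.

714 px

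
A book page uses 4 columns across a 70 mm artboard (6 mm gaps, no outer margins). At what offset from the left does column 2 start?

19 mm

70 − 3·6 = 52; ÷4 gives c = 13 mm.
Each column+gutter stride is 19 mm; with no margin, 1 of them is 19 mm.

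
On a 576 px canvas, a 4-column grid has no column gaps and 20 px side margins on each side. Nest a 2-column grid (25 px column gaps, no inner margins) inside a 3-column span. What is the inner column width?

Take off 40 px of margins, leaving 536 px.
536 / 4 = 134 px per column.
With no column gaps, 3 columns span 3·134 = 402 px.
2 columns + 1 column gap: 2d + 1·25 = 402.
2d = 402 − 25 = 377, so d = 188.5 px.

188.5 px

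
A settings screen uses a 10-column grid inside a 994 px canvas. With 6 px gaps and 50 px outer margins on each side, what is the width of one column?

84 px

Inside the margins: 994 − 100 = 894 px.
894 − 9·6 = 840; ÷10 gives c = 84 px.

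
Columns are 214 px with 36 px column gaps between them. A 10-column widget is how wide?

2464 px

10 columns plus 9 column gaps: 2140 + 324 = 2464 px.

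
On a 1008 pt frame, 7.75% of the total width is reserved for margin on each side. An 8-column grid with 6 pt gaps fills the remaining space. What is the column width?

Margins: 7.75% × 1008 = 78.12 pt each, so content = 1008 − 156.24 = 851.76 pt.
851.76 − 7·6 = 809.76; ÷8 gives c = 101.22 pt.

101.22 pt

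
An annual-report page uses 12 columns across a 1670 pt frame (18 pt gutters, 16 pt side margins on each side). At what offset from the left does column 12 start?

Take off 32 pt of margins, leaving 1638 pt.
12c + 11·18 = 1638 → 12c = 1440 → c = 120 pt.
Column 12 starts at margin + 11·(column + gutter) = 16 + 11·138 = 1534 pt.

1534 pt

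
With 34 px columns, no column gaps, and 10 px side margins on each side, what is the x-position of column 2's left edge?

44 px

Column 2 starts at margin + 1·(column + gutter) = 10 + 1·34 = 44 px.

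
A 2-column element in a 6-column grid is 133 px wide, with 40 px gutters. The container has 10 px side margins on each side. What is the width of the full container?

133 − 1·40 = 93; ÷2 gives c = 46.5 px.
Total width: 2·10 + 6·46.5 + 5·40 = 499 px.

499 px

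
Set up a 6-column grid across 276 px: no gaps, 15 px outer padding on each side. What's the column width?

41 px

Content width = 276 − 2·15 = 246 px.
With no gaps, each column is 246/6 = 41 px.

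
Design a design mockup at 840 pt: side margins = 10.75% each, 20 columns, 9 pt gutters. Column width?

Each margin = 10.75% of 840 = 90.3 pt; content = 840 − 2·90.3 = 659.4 pt.
659.4 − 19·9 = 488.4; ÷20 gives c = 24.42 pt.

24.42 pt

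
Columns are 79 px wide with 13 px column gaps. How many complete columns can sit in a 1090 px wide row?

Each extra column adds 79 + 13 = 92 px.
(1090 + 13) / 92 = 11.99, so 11 columns fit.

11 columns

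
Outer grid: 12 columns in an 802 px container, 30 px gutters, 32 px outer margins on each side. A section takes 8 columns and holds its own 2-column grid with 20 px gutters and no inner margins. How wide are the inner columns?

Subtract both margins: 802 − 2·32 = 738 px.
12 columns + 11 gutters: 12c + 11·30 = 738.
12c = 738 − 330 = 408, so c = 34 px.
8 columns plus 7 gutters: 272 + 210 = 482 px.
Subtracting 1 gutter of 20 leaves 462 for 2 columns, so d = 231 px.

231 px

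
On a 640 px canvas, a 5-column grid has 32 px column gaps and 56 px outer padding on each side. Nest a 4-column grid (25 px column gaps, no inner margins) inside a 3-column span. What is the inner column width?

57.25 px

Subtract both margins: 640 − 2·56 = 528 px.
5c + 4·32 = 528 → 5c = 400 → c = 80 px.
3-column span = 3·80 + 2·32 = 304 px.
4 columns + 3 column gaps: 4d + 3·25 = 304.
4d = 304 − 75 = 229, so d = 57.25 px.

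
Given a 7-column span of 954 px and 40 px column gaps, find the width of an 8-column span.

1096 px

Subtracting 6 column gaps of 40 leaves 714 for 7 columns, so c = 102 px.
8 columns plus 7 column gaps: 816 + 280 = 1096 px.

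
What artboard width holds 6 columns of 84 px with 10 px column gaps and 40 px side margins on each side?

634 px

Adding margins, columns and gutters: 80 + 504 + 50 = 634 px.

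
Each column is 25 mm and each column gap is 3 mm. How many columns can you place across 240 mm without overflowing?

8 columns

k columns need k·25 + (k−1)·3 = k·28 − 3.
k·28 − 3 ≤ 240 → k ≤ 243 / 28 ≈ 8.68, so k = 8.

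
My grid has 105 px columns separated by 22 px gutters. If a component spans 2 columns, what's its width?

232 px

2-column span = 2·105 + 1·22 = 232 px.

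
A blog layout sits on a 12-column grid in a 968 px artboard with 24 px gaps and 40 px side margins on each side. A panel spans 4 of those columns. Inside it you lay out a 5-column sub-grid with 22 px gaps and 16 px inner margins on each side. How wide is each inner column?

Inside the margins: 968 − 80 = 888 px.
12c + 11·24 = 888 → 12c = 624 → c = 52 px.
Span of 4: 4·52 + 3·24 = 208 + 72 = 280 px.
Inner content = 280 − 2·16 = 248 px.
Subtracting 4 gaps of 22 leaves 160 for 5 columns, so d = 32 px.

32 px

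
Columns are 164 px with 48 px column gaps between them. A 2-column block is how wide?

2 columns plus 1 column gap: 328 + 48 = 376 px.

376 px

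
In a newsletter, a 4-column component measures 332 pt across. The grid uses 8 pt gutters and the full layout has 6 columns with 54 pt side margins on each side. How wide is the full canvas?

4 columns + 3 gutters: 4c + 3·8 = 332.
4c = 332 − 24 = 308, so c = 77 pt.
Canvas = 2·54 + 6·77 + 5·8 = 108 + 462 + 40 = 610 pt.

610 pt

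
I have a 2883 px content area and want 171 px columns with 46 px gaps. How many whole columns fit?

Each extra column adds 171 + 46 = 217 px.
(2883 + 46) / 217 = 13.50, so 13 columns fit.

13 columns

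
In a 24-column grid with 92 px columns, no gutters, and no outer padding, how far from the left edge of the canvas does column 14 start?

1196 px

Before column 14: 13 columns + 13 gutters.
Offset = 13·(92 + 0) = 13·92 = 1196 px.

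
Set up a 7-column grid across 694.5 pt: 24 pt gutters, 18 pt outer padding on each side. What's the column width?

Content width = 694.5 − 2·18 = 658.5 pt.
658.5 − 6·24 = 514.5; ÷7 gives c = 73.5 pt.

73.5 pt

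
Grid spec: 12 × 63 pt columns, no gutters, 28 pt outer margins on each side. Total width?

Total width: 2·28 + 12·63 = 812 pt.

812 pt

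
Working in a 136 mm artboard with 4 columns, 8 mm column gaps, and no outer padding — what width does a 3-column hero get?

4 columns + 3 column gaps: 4c + 3·8 = 136.
4c = 136 − 24 = 112, so c = 28 mm.
Span of 3: 3·28 + 2·8 = 84 + 16 = 100 mm.

100 mm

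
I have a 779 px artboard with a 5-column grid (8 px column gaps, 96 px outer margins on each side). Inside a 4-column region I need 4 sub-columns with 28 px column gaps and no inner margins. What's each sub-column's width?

Take off 192 px of margins, leaving 587 px.
Subtracting 4 column gaps of 8 leaves 555 for 5 columns, so c = 111 px.
Span of 4: 4·111 + 3·8 = 444 + 24 = 468 px.
4d + 3·28 = 468 → 4d = 384 → d = 96 px.

96 px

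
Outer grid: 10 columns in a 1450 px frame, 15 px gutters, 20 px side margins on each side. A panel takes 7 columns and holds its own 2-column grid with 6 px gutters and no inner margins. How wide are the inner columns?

488.25 px

Take off 40 px of margins, leaving 1410 px.
1410 − 9·15 = 1275; ÷10 gives c = 127.5 px.
Span of 7: 7·127.5 + 6·15 = 892.5 + 90 = 982.5 px.
982.5 − 1·6 = 976.5; ÷2 gives d = 488.25 px.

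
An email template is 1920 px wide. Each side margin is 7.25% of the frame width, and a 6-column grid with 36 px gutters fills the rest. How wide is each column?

243.6 px

Each margin = 7.25% of 1920 = 139.2 px; content = 1920 − 2·139.2 = 1641.6 px.
1641.6 − 5·36 = 1461.6; ÷6 gives c = 243.6 px.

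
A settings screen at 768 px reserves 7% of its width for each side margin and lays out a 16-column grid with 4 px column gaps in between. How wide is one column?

37.53 px

Margins: 7% × 768 = 53.76 px each, so content = 768 − 107.52 = 660.48 px.
660.48 − 15·4 = 600.48; ÷16 gives c = 37.53 px.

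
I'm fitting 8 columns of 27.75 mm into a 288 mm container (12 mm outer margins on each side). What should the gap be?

Inside the margins: 288 − 24 = 264 mm.
Columns use 222 mm, leaving 42 mm across 7 gaps = 6 mm each.

6 mm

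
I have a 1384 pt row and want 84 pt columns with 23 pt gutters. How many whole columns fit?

k columns need k·84 + (k−1)·23 = k·107 − 23.
k·107 − 23 ≤ 1384 → k ≤ 1407 / 107 ≈ 13.15, so k = 13.

13 columns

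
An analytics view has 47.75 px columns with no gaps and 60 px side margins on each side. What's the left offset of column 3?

Each column+gutter stride is 47.75 px; 2 of them past the 60 px margin is 60 + 95.5 = 155.5 px.

155.5 px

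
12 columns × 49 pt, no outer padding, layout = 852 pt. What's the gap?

24 pt

12 columns take 12·49 = 588 pt; remaining 264 splits into 11 gaps.
g = 264 / 11 = 24 pt.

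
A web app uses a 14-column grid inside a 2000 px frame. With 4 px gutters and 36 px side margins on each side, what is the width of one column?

Subtract both margins: 2000 − 2·36 = 1928 px.
Subtracting 13 gutters of 4 leaves 1876 for 14 columns, so c = 134 px.

134 px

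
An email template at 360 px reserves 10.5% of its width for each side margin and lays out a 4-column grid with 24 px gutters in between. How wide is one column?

53.1 px

Each margin = 10.5% of 360 = 37.8 px; content = 360 − 2·37.8 = 284.4 px.
Subtracting 3 gutters of 24 leaves 212.4 for 4 columns, so c = 53.1 px.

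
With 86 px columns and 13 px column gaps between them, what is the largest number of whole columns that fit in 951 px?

9 columns: 9·86 + 8·13 = 878 px ≤ 951.
10 columns: 977 px > 951. So 9.

9 columns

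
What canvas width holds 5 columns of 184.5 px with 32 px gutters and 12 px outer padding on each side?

Adding margins, columns and gutters: 24 + 922.5 + 128 = 1074.5 px.

1074.5 px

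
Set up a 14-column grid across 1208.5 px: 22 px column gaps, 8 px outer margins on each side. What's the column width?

64.75 px

Subtract both margins: 1208.5 − 2·8 = 1192.5 px.
14 columns + 13 column gaps: 14c + 13·22 = 1192.5.
14c = 1192.5 − 286 = 906.5, so c = 64.75 px.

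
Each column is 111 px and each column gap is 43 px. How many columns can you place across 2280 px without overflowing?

k columns need k·111 + (k−1)·43 = k·154 − 43.
k·154 − 43 ≤ 2280 → k ≤ 2323 / 154 ≈ 15.08, so k = 15.

15 columns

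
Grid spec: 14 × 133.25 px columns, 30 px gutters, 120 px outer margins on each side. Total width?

Total width: 2·120 + 14·133.25 + 13·30 = 2495.5 px.

2495.5 px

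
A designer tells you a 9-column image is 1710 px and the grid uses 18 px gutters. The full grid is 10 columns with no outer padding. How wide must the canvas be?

1902 px

1710 − 8·18 = 1566; ÷9 gives c = 174 px.
Summing: 1740 + 162 = 1902 px.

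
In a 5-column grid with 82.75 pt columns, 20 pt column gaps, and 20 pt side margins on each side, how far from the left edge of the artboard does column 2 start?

122.75 pt

Column 2 starts at margin + 1·(column + gutter) = 20 + 1·102.75 = 122.75 pt.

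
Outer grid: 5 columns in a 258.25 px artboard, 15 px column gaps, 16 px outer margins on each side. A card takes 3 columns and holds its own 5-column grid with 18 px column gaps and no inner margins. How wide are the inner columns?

Inside the margins: 258.25 − 32 = 226.25 px.
226.25 − 4·15 = 166.25; ÷5 gives c = 33.25 px.
Span of 3: 3·33.25 + 2·15 = 99.75 + 30 = 129.75 px.
5d + 4·18 = 129.75 → 5d = 57.75 → d = 11.55 px.

11.55 px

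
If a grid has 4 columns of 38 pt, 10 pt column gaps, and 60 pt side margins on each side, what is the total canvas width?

302 pt

Total width: 2·60 + 4·38 + 3·10 = 302 pt.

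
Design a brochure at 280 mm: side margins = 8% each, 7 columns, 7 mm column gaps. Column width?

27.6 mm

Each margin = 8% of 280 = 22.4 mm; content = 280 − 2·22.4 = 235.2 mm.
7 columns + 6 column gaps: 7c + 6·7 = 235.2.
7c = 235.2 − 42 = 193.2, so c = 27.6 mm.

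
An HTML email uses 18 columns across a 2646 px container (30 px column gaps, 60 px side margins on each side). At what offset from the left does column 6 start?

Take off 120 px of margins, leaving 2526 px.
Subtracting 17 column gaps of 30 leaves 2016 for 18 columns, so c = 112 px.
Each column+gutter stride is 142 px; 5 of them past the 60 px margin is 60 + 710 = 770 px.

770 px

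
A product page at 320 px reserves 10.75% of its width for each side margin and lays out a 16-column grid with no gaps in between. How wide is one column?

15.7 px

Margins: 10.75% × 320 = 34.4 px each, so content = 320 − 68.8 = 251.2 px.
With no gaps, each column is 251.2/16 = 15.7 px.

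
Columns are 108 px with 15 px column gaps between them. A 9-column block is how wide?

1092 px

9 columns plus 8 column gaps: 972 + 120 = 1092 px.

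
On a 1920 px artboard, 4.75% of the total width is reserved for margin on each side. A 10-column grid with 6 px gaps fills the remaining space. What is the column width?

168.36 px

Margins: 4.75% × 1920 = 91.2 px each, so content = 1920 − 182.4 = 1737.6 px.
Subtracting 9 gaps of 6 leaves 1683.6 for 10 columns, so c = 168.36 px.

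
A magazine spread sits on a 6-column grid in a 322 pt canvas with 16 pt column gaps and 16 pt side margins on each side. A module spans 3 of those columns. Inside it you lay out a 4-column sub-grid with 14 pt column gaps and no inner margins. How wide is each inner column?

Outer content = 322 − 2·16 = 290 pt.
290 − 5·16 = 210; ÷6 gives c = 35 pt.
3-column span = 3·35 + 2·16 = 137 pt.
137 − 3·14 = 95; ÷4 gives d = 23.75 pt.

23.75 pt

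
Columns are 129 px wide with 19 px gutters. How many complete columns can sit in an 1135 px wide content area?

7 columns: 7·129 + 6·19 = 1017 px ≤ 1135.
8 columns: 1165 px > 1135. So 7.

7 columns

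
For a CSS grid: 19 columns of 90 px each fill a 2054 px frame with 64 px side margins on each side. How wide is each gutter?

12 px

Subtract both margins: 2054 − 2·64 = 1926 px.
19 columns take 19·90 = 1710 px; remaining 216 splits into 18 gutters.
g = 216 / 18 = 12 px.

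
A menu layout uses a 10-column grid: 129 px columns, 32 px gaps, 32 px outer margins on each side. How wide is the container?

1642 px

Adding margins, columns and gutters: 64 + 1290 + 288 = 1642 px.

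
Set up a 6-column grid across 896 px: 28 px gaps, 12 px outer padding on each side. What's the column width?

Subtract both margins: 896 − 2·12 = 872 px.
Subtracting 5 gaps of 28 leaves 732 for 6 columns, so c = 122 px.

122 px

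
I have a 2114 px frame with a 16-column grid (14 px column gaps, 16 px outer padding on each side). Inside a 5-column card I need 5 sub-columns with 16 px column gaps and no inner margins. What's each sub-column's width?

115.4 px

Outer content = 2114 − 2·16 = 2082 px.
16 columns + 15 column gaps: 16c + 15·14 = 2082.
16c = 2082 − 210 = 1872, so c = 117 px.
5-column span = 5·117 + 4·14 = 641 px.
5 columns + 4 column gaps: 5d + 4·16 = 641.
5d = 641 − 64 = 577, so d = 115.4 px.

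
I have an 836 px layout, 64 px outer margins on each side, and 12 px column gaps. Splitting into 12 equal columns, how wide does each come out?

48 px

Subtract both margins: 836 − 2·64 = 708 px.
12c + 11·12 = 708 → 12c = 576 → c = 48 px.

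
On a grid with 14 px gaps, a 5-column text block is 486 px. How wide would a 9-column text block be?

486 − 4·14 = 430; ÷5 gives c = 86 px.
9-column span = 9·86 + 8·14 = 886 px.

886 px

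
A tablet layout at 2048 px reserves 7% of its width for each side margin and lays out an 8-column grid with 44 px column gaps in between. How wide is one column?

181.66 px

Each margin = 7% of 2048 = 143.36 px; content = 2048 − 2·143.36 = 1761.28 px.
1761.28 − 7·44 = 1453.28; ÷8 gives c = 181.66 px.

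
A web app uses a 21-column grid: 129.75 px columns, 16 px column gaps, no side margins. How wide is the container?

Summing: 2724.75 + 320 = 3044.75 px.

3044.75 px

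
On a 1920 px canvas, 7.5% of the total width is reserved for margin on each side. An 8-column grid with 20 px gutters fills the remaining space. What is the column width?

186.5 px

1920 × (1 − 2·7.5%) = 1920 × 85% = 1632 px for the columns.
8 columns + 7 gutters: 8c + 7·20 = 1632.
8c = 1632 − 140 = 1492, so c = 186.5 px.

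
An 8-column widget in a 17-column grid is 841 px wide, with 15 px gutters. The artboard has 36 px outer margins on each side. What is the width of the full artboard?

1876 px

8c + 7·15 = 841 → 8c = 736 → c = 92 px.
Adding margins, columns and gutters: 72 + 1564 + 240 = 1876 px.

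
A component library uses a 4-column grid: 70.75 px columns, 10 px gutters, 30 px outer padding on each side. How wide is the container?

373 px

Adding margins, columns and gutters: 60 + 283 + 30 = 373 px.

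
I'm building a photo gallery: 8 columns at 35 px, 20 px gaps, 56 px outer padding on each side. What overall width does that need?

532 px

Artboard = 2·56 + 8·35 + 7·20 = 112 + 280 + 140 = 532 px.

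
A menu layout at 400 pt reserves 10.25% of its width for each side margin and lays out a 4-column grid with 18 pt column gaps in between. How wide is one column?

400 × (1 − 2·10.25%) = 400 × 79.5% = 318 pt for the columns.
Subtracting 3 column gaps of 18 leaves 264 for 4 columns, so c = 66 pt.

66 pt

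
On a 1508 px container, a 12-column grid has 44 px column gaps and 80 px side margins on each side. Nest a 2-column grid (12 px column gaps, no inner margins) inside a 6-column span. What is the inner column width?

Take off 160 px of margins, leaving 1348 px.
12c + 11·44 = 1348 → 12c = 864 → c = 72 px.
Span of 6: 6·72 + 5·44 = 432 + 220 = 652 px.
2 columns + 1 column gap: 2d + 1·12 = 652.
2d = 652 − 12 = 640, so d = 320 px.

320 px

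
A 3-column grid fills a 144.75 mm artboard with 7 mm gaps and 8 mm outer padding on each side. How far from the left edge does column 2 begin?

Take off 16 mm of margins, leaving 128.75 mm.
128.75 − 2·7 = 114.75; ÷3 gives c = 38.25 mm.
Each column+gutter stride is 45.25 mm; 1 of them past the 8 mm margin is 8 + 45.25 = 53.25 mm.

53.25 mm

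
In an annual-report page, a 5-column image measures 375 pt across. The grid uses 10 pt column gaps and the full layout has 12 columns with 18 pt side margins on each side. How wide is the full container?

950 pt

5 columns + 4 column gaps: 5c + 4·10 = 375.
5c = 375 − 40 = 335, so c = 67 pt.
Adding margins, columns and gutters: 36 + 804 + 110 = 950 pt.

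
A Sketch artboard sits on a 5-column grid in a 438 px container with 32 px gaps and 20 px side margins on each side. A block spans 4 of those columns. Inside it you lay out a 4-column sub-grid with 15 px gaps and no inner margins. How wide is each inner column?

Take off 40 px of margins, leaving 398 px.
5 columns + 4 gaps: 5c + 4·32 = 398.
5c = 398 − 128 = 270, so c = 54 px.
4 columns plus 3 gaps: 216 + 96 = 312 px.
Subtracting 3 gaps of 15 leaves 267 for 4 columns, so d = 66.75 px.

66.75 px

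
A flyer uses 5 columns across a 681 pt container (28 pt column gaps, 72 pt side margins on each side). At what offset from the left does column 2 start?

185 pt

Take off 144 pt of margins, leaving 537 pt.
5 columns + 4 column gaps: 5c + 4·28 = 537.
5c = 537 − 112 = 425, so c = 85 pt.
Before column 2: the margin + 1 column + 1 column gap.
Offset = 72 + 1·(85 + 28) = 72 + 113 = 185 pt.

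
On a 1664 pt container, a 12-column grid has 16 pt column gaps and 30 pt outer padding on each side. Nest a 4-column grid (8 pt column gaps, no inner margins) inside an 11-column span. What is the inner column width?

Inside the margins: 1664 − 60 = 1604 pt.
1604 − 11·16 = 1428; ÷12 gives c = 119 pt.
11 columns plus 10 column gaps: 1309 + 160 = 1469 pt.
1469 − 3·8 = 1445; ÷4 gives d = 361.25 pt.

361.25 pt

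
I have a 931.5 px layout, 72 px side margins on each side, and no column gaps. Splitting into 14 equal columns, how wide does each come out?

Subtract both margins: 931.5 − 2·72 = 787.5 px.
787.5 / 14 = 56.25 px per column.

56.25 px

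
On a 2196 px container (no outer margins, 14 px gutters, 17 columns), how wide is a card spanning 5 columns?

17 columns + 16 gutters: 17c + 16·14 = 2196.
17c = 2196 − 224 = 1972, so c = 116 px.
Span of 5: 5·116 + 4·14 = 580 + 56 = 636 px.

636 px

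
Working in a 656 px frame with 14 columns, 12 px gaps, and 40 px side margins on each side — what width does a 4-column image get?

156 px

Take off 80 px of margins, leaving 576 px.
Subtracting 13 gaps of 12 leaves 420 for 14 columns, so c = 30 px.
4-column span = 4·30 + 3·12 = 156 px.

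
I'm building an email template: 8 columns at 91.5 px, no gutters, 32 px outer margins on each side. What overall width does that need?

796 px

Summing: 64 + 732 = 796 px.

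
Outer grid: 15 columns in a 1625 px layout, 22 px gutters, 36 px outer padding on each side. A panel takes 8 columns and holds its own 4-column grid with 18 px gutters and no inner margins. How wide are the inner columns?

Take off 72 px of margins, leaving 1553 px.
Subtracting 14 gutters of 22 leaves 1245 for 15 columns, so c = 83 px.
8-column span = 8·83 + 7·22 = 818 px.
818 − 3·18 = 764; ÷4 gives d = 191 px.

191 px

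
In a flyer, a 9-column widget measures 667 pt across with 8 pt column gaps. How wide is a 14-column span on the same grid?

1042 pt

Subtracting 8 column gaps of 8 leaves 603 for 9 columns, so c = 67 pt.
14-column span = 14·67 + 13·8 = 1042 pt.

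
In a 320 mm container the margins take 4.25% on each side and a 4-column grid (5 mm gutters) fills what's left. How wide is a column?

69.45 mm

Margins: 4.25% × 320 = 13.6 mm each, so content = 320 − 27.2 = 292.8 mm.
292.8 − 3·5 = 277.8; ÷4 gives c = 69.45 mm.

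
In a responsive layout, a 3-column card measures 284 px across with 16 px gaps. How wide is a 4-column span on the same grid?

284 − 2·16 = 252; ÷3 gives c = 84 px.
Span of 4: 4·84 + 3·16 = 336 + 48 = 384 px.

384 px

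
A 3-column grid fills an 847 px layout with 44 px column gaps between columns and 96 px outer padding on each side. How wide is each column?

189 px

Inside the margins: 847 − 192 = 655 px.
655 − 2·44 = 567; ÷3 gives c = 189 px.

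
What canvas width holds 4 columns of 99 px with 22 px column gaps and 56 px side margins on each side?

Total width: 2·56 + 4·99 + 3·22 = 574 px.

574 px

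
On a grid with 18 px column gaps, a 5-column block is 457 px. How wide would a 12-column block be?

Subtracting 4 column gaps of 18 leaves 385 for 5 columns, so c = 77 px.
12 columns plus 11 column gaps: 924 + 198 = 1122 px.

1122 px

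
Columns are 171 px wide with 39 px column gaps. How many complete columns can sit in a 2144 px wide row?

10 columns

Each extra column adds 171 + 39 = 210 px.
(2144 + 39) / 210 = 10.40, so 10 columns fit.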